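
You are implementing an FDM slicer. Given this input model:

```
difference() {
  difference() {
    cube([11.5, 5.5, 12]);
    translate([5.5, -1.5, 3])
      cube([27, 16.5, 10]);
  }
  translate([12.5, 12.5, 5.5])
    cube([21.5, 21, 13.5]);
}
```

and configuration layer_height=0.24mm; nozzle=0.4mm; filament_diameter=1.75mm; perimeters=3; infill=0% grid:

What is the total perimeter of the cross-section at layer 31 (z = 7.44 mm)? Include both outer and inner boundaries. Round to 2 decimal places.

22.00 mm

At z = 7.44 mm: the cube is present — its section is the full 11.5×5.5 rectangle (perimeter 34.00 mm); the 27×16.5 cube at (5.5, -1.5) contributes its full rectangle (perimeter 87.00 mm); After the difference (first − rest): starting from the 11.5×5.5 cube, the 27×16.5 cube at (5.5, -1.5) partially overlaps it — only the 33.00 mm² overlap (of its 445.50 mm²) is removed, clipping the outline — boundary = 22.00 mm; the 21.5×21 cube at (12.5, 12.5) contributes its full rectangle (perimeter 85.00 mm); After the difference (first − rest): starting from the result so far, the 21.5×21 cube at (12.5, 12.5) misses the remaining region (no effect) — boundary = 22.00 mm. Overall, the cross-section is a single solid region. Total boundary length (outer) = 22.00 mm.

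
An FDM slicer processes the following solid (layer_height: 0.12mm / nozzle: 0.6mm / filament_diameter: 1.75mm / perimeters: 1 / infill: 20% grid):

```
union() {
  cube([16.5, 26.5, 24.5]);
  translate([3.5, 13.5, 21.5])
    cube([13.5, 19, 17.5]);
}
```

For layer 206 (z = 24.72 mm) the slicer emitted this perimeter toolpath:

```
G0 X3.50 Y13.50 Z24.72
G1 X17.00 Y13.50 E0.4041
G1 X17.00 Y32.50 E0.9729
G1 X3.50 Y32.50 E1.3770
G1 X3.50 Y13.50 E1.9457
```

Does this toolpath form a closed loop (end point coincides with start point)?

Start point (G0): (3.50, 13.50). End point (last G1): the path returns to the start — closed.

yes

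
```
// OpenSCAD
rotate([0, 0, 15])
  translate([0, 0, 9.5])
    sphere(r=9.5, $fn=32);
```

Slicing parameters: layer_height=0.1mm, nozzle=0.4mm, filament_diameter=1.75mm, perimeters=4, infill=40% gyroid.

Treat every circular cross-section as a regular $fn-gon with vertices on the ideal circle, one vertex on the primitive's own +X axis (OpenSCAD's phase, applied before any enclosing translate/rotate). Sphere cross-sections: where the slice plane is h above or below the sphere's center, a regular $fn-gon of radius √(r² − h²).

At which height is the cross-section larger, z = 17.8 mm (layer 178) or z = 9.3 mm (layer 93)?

Layer 178 (z = 17.8): the sphere: section is a regular 32-gon, circumradius = √(r²−h²) = √(9.5²−8.3²) = 4.622 (area = (32/2)·4.622²·sin(360°/32) = 66.67 mm²); (rotated 15° about Z; rotation is an isometry so areas/perimeters/island counts are preserved). So its area = 66.67 mm². Layer 93 (z = 9.3): the r=9.5 sphere slices to a regular 32-gon of circumradius 9.498 (√(r²−h²) with h=0.2 from center) (area = (32/2)·9.498²·sin(360°/32) = 281.59 mm²); (whole slice rotated 15° about Z — lengths, areas and connectivity unchanged). So its area = 281.59 mm². Layer 93 is larger (281.59 vs 66.67 mm²).

layer 93 (z = 9.3 mm)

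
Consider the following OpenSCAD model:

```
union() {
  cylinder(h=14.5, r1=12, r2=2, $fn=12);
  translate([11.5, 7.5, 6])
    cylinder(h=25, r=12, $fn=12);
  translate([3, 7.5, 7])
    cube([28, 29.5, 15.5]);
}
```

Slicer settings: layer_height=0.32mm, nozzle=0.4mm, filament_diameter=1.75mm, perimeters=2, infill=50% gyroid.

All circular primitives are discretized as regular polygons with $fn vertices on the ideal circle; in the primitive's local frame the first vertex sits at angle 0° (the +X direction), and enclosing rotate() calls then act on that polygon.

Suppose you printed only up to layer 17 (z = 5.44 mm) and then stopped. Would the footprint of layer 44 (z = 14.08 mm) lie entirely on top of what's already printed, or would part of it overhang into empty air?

Compare the two slices. At z = 5.44: the cone: at t=0.375 of its height the radius interpolates to r₁+(r₂−r₁)t = 8.248, giving a regular 12-gon of that circumradius (area = (12/2)·8.248²·sin(360°/12) = 204.10 mm²); the cylinder at (11.5, 7.5) does not reach this height (z outside [6, 31]); the cube at (3, 7.5) is absent (z outside [7, 22.5]); Merging all regions: only the cone is present, so the union is just that shape — area = 204.10 mm². At z = 14.08: the cone contributes a regular 12-gon of circumradius 2.290 (interpolated between r1=12 and r2=2 at t=0.971) (area = (12/2)·2.290²·sin(360°/12) = 15.73 mm²); the cylinder at (11.5, 7.5): section is a regular 12-gon, circumradius r=12 (area = (12/2)·12.000²·sin(360°/12) = 432.00 mm²); the cube at (3, 7.5) is present — its section is the full 28×29.5 rectangle (area 826.00 mm²); Merging all regions: the regions partially overlap — summed areas 1273.73 mm² minus the doubly-counted overlap 198.57 mm² gives 1075.16 mm² — area = 1075.16 mm². Checking containment: at z = 14.08 the cross-section extends beyond the z = 5.44 cross-section by about 1001.77 mm².

part overhangs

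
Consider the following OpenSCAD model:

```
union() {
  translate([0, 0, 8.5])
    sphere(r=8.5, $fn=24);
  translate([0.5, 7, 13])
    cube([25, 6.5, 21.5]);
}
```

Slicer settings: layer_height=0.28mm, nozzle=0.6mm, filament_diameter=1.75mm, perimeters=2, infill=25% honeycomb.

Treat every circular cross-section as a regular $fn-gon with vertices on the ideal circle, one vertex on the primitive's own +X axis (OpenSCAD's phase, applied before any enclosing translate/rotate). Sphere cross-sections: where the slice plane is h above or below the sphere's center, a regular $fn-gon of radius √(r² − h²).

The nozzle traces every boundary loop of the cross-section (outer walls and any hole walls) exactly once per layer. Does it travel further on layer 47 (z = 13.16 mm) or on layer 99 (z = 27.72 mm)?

Layer 47 (z = 13.16): the r=8.5 sphere contributes a regular 24-gon of circumradius √(8.5²−4.66²) = 7.109 (perimeter = 2·24·7.109·sin(180°/24) = 44.54 mm); the cube at (0.5, 7) (footprint 25×6.5) is included at this height (perimeter 63.00 mm); Combining (union): the regions partially overlap (shared area 0.01 mm²), so the edge portions inside another operand are dropped and the merged outline is re-measured after clipping — boundary = 106.84 mm. So its perimeter = 106.84 mm. Layer 99 (z = 27.72): the sphere is absent (|z−center|=19.220 > r=8.5); the cube at (0.5, 7) is present — its section is the full 25×6.5 rectangle (perimeter 63.00 mm); Combining (union): only the 25×6.5 cube at (0.5, 7) is present, so the union is just that shape — boundary = 63.00 mm. So its perimeter = 63.00 mm. Layer 47 is larger (106.84 vs 63.00 mm).

layer 47 (z = 13.16 mm)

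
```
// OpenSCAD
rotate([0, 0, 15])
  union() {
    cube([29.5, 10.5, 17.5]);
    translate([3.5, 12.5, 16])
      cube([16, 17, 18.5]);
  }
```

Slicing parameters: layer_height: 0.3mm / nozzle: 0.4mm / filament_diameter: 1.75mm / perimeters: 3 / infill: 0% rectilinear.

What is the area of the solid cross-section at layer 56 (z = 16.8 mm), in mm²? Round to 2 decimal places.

581.75 mm²

At z = 16.8 mm: the cube (footprint 29.5×10.5) is included at this height (area 309.75 mm²); the 16×17 cube at (3.5, 12.5) contributes its full rectangle (area 272.00 mm²); Combining (union): the 2 present regions are separate (no shared area or edge), so areas and boundary lengths simply add and each stays a separate island — area = 581.75 mm²; (rotated 15° about Z; rotation is an isometry so areas/perimeters/island counts are preserved). Overall, the cross-section has 2 separate islands. Net area = 581.75 mm².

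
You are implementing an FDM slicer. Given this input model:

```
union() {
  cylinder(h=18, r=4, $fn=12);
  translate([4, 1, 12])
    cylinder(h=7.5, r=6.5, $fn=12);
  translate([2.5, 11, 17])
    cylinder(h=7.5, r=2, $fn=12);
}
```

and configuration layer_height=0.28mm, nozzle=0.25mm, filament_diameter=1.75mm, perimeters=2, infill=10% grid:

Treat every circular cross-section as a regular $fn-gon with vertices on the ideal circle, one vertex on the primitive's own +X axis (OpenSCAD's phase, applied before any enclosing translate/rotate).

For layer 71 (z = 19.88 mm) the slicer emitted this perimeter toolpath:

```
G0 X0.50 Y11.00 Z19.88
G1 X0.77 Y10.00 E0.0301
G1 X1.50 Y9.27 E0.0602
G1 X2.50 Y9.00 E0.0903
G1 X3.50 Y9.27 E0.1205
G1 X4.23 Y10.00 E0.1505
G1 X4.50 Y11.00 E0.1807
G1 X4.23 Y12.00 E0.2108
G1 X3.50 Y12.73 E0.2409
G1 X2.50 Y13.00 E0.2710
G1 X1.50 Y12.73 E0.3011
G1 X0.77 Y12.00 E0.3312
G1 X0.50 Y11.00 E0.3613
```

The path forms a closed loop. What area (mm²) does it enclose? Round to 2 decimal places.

11.99 mm²

Apply the shoelace formula to the sequence of (X, Y) vertices; enclosed area = 11.99 mm².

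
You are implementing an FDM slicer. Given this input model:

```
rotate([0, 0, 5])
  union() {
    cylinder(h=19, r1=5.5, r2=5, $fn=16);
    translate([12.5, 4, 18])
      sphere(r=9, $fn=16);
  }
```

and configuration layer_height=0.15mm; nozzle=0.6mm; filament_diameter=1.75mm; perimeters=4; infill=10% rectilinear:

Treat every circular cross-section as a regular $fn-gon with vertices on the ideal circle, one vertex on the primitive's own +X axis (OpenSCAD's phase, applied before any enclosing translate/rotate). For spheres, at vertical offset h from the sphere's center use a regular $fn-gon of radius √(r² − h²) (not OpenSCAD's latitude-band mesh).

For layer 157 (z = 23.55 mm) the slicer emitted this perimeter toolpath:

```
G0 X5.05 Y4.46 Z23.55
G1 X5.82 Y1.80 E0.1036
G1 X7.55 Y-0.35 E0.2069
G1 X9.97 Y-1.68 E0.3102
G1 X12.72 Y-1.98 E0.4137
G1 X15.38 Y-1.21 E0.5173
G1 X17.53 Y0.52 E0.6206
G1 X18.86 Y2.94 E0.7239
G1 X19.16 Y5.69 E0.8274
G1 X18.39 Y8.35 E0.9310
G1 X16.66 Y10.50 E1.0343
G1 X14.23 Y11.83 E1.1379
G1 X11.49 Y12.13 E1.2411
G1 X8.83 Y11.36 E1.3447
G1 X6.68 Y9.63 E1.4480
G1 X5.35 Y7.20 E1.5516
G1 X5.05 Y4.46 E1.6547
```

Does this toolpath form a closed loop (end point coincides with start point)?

yes

Start point (G0): (5.05, 4.46). End point (last G1): the path returns to the start — closed.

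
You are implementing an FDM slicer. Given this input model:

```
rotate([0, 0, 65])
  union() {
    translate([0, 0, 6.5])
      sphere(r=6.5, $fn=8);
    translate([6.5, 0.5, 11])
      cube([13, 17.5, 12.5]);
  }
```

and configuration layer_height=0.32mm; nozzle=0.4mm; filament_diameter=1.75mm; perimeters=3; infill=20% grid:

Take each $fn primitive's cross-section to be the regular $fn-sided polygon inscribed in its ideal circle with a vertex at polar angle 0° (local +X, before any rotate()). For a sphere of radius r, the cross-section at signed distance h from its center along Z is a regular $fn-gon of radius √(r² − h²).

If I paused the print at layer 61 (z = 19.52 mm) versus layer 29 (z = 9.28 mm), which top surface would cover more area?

Layer 61 (z = 19.52): the sphere is not intersected at this z (|z−center|=13.020 > r=6.5); the 13×17.5 cube at (6.5, 0.5) contributes its full rectangle (area 227.50 mm²); Combining (union): only the 13×17.5 cube at (6.5, 0.5) is present, so the union is just that shape — area = 227.50 mm²; (rotated 65° about Z; rotation is an isometry so areas/perimeters/island counts are preserved). So its area = 227.50 mm². Layer 29 (z = 9.28): the sphere: section is a regular 8-gon, circumradius = √(r²−h²) = √(6.5²−2.78²) = 5.876 (area = (8/2)·5.876²·sin(360°/8) = 97.64 mm²); the cube at (6.5, 0.5) is not intersected at this z (z outside [11, 23.5]); Taking the union: only the r=6.5 sphere is present, so the union is just that shape — area = 97.64 mm²; (rotated 65° about Z; rotation is an isometry so areas/perimeters/island counts are preserved). So its area = 97.64 mm². Layer 61 is larger (227.50 vs 97.64 mm²).

layer 61 (z = 19.52 mm)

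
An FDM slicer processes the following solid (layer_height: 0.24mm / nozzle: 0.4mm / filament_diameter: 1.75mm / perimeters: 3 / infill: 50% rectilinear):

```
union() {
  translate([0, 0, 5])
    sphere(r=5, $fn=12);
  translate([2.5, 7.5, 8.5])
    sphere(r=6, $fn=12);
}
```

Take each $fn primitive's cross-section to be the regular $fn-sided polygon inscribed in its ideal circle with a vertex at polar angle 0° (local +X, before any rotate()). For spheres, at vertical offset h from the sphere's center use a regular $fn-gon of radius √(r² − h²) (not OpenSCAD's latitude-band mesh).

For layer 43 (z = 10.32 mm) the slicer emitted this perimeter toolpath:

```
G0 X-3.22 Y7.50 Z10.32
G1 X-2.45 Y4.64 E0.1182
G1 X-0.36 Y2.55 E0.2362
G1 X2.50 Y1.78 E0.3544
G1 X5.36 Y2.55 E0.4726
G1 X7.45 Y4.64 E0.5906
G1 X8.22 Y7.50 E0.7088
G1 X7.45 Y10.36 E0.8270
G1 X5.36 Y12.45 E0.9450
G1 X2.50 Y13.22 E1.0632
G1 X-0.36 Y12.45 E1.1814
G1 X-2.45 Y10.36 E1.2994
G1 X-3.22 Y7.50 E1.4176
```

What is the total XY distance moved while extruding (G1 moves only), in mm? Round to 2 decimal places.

Sum the Euclidean lengths of each G1 segment: total = 35.52 mm.

35.52 mm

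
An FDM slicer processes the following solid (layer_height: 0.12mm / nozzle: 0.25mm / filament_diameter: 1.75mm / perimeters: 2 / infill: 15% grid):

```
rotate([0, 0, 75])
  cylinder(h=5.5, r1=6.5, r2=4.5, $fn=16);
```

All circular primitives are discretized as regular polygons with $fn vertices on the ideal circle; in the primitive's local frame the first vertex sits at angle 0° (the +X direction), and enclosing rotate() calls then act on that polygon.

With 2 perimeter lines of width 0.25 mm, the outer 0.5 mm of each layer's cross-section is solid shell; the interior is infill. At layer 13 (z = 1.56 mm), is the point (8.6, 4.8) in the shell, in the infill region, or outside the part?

At z = 1.56 mm: the cone: at t=0.284 of its height the radius interpolates to r₁+(r₂−r₁)t = 5.933, giving a regular 16-gon of that circumradius; (whole slice rotated 75° about Z — lengths, areas and connectivity unchanged). Overall, the cross-section is a single solid region. Undo the 75° rotation: the query point maps to (6.862, -7.065) in the un-rotated model frame. The nearest boundary edge runs (2.27, -5.48)→(4.20, -4.20); distance from the point to it = 3.92 mm. The point is not inside any of the regions above, so it lies outside the cross-section (3.92 mm from the nearest boundary).

outside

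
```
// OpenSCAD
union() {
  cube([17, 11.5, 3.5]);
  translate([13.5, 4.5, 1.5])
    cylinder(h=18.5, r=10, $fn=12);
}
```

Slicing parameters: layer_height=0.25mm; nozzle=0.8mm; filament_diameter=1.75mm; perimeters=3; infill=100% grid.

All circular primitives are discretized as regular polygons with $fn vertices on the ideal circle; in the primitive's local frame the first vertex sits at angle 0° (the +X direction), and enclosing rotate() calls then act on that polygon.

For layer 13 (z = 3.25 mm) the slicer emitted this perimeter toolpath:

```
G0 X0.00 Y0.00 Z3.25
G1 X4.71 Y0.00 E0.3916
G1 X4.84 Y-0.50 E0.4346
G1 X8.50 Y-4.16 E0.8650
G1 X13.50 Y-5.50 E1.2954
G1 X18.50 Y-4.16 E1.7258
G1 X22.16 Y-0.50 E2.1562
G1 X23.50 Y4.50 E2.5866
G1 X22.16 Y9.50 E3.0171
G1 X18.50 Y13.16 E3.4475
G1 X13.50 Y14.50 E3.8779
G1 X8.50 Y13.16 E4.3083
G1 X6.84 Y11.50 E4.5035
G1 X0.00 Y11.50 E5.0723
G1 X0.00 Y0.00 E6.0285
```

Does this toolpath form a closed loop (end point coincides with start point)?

Start point (G0): (0.00, 0.00). End point (last G1): the path returns to the start — closed.

yes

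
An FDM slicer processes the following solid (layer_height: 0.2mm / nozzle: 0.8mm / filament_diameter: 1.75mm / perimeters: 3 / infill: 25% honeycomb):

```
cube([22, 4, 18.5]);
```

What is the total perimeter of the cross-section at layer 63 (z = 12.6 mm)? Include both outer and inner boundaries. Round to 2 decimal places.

52.00 mm

At z = 12.6 mm: the cube (footprint 22×4) is included at this height (perimeter 52.00 mm). Overall, the cross-section is a single solid region. Total boundary length (outer) = 52.00 mm.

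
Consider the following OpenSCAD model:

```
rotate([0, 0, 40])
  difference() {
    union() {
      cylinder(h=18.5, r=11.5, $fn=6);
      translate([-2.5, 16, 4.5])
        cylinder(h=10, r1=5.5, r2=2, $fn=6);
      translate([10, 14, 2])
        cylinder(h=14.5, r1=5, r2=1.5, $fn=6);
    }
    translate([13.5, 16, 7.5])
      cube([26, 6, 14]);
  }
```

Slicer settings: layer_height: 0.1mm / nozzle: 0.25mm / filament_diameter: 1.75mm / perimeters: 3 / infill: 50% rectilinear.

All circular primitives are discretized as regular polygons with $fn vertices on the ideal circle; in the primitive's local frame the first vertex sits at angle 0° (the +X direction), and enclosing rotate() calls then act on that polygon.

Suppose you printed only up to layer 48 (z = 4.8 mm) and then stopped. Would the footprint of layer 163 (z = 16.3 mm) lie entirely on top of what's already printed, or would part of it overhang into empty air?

Compare the two slices. At z = 4.8: the r=11.5 cylinder contributes a regular 6-gon of circumradius 11.5 (area = (6/2)·11.500²·sin(360°/6) = 343.60 mm²); the cone at (-2.5, 16) (r1=5.5→r2=2) has section circumradius 5.395 here — a regular 6-gon (area = (6/2)·5.395²·sin(360°/6) = 75.62 mm²); the cone at (10, 14): at t=0.193 of its height the radius interpolates to r₁+(r₂−r₁)t = 4.324, giving a regular 6-gon of that circumradius (area = (6/2)·4.324²·sin(360°/6) = 48.58 mm²); Merging all regions: the 3 present regions are separate (no shared area or edge), so areas and boundary lengths simply add and each stays a separate island — area = 467.79 mm²; the cube at (13.5, 16) is absent (z outside [7.5, 21.5]); Taking the first minus the rest: none of the subtracted shapes is present at this height, so the result so far is unchanged — area = 467.79 mm²; (whole slice rotated 40° about Z — lengths, areas and connectivity unchanged). At z = 16.3: the r=11.5 cylinder gives a regular 6-gon of circumradius 11.5 (constant along its height) (area = (6/2)·11.500²·sin(360°/6) = 343.60 mm²); the cone at (-2.5, 16) is absent (z outside [4.5, 14.5]); the cone at (10, 14) (r1=5→r2=1.5) has section circumradius 1.548 here — a regular 6-gon (area = (6/2)·1.548²·sin(360°/6) = 6.23 mm²); Taking the union: the 2 present regions are separate (no shared area or edge), so areas and boundary lengths simply add and each stays a separate island — area = 349.82 mm²; the 26×6 cube at (13.5, 16) contributes its full rectangle (area 156.00 mm²); Taking the first minus the rest: starting from the result so far (349.82 mm²), the 26×6 cube at (13.5, 16) misses the remaining region (no effect) — area = 349.82 mm²; (rotated 40° about Z; rotation is an isometry so areas/perimeters/island counts are preserved). Checking containment: the cross-section at z = 16.3 is a subset of the cross-section at z = 4.8.

entirely on top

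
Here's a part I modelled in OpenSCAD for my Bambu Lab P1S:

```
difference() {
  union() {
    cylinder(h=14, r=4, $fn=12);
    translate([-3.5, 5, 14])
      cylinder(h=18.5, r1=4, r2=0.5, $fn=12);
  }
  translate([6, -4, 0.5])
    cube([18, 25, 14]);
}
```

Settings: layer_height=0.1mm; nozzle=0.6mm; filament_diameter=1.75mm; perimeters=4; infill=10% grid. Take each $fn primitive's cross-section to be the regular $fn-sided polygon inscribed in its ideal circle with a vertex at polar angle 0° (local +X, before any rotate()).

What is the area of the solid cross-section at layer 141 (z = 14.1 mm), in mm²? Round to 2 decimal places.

At z = 14.1 mm: the cylinder is absent (z outside [0, 14]); the cone at (-3.5, 5): at t=0.005 of its height the radius interpolates to r₁+(r₂−r₁)t = 3.981, giving a regular 12-gon of that circumradius (area = (12/2)·3.981²·sin(360°/12) = 47.55 mm²); Taking the union: only the cone at (-3.5, 5) is present, so the union is just that shape — area = 47.55 mm²; the cube at (6, -4) is present — its section is the full 18×25 rectangle (area 450.00 mm²); After the difference (first − rest): starting from the result so far (47.55 mm²), the 18×25 cube at (6, -4) misses the remaining region (no effect) — area = 47.55 mm². Overall, the cross-section is a single solid region. Net area = 47.55 mm².

47.55 mm²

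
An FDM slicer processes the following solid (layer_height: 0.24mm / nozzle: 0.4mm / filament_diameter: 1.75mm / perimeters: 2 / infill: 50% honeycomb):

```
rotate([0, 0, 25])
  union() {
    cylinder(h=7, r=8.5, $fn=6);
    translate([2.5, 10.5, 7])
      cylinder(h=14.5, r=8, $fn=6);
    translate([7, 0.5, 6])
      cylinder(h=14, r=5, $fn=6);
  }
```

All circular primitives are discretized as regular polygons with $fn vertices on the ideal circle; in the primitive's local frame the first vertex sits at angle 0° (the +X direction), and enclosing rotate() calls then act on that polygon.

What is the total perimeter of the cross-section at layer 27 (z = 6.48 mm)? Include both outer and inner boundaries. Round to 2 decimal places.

At z = 6.48 mm: the r=8.5 cylinder gives a regular 6-gon of circumradius 8.5 (constant along its height) (perimeter = 2·6·8.500·sin(180°/6) = 51.00 mm); the cylinder at (2.5, 10.5) is absent (z outside [7, 21.5]); the r=5 cylinder at (7, 0.5) gives a regular 6-gon of circumradius 5 (constant along its height) (perimeter = 2·6·5.000·sin(180°/6) = 30.00 mm); Merging all regions: the regions partially overlap (shared area 34.50 mm²), so the edge portions inside another operand are dropped and the merged outline is re-measured after clipping — boundary = 58.00 mm; (whole slice rotated 25° about Z — lengths, areas and connectivity unchanged). Overall, the cross-section is a single solid region. Total boundary length (outer) = 58.00 mm.

58.00 mm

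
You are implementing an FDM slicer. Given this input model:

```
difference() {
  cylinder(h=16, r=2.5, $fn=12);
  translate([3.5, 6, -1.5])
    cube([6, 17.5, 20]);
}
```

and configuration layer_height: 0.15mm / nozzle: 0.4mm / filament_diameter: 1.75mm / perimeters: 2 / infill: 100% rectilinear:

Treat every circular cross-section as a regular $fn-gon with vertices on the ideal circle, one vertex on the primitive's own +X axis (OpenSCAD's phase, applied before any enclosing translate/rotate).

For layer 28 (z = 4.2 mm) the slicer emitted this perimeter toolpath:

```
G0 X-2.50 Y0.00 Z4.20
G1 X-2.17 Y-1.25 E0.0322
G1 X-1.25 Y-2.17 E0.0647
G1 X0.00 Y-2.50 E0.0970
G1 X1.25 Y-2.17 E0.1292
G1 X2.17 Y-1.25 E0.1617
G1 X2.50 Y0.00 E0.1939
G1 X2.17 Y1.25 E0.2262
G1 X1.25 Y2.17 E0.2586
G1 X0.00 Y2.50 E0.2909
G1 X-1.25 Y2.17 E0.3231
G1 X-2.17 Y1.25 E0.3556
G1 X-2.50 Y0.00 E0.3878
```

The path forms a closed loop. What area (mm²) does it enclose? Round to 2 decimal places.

18.79 mm²

Apply the shoelace formula to the sequence of (X, Y) vertices; enclosed area = 18.79 mm².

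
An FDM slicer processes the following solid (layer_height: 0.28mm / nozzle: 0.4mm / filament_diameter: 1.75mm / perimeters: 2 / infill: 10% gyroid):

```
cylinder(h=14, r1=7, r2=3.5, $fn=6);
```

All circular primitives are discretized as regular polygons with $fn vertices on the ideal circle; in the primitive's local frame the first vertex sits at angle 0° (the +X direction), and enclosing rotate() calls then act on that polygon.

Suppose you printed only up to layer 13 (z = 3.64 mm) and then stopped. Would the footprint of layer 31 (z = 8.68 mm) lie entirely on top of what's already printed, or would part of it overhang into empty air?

entirely on top

Compare the two slices. At z = 3.64: the cone (r1=7→r2=3.5) has section circumradius 6.090 here — a regular 6-gon (area = (6/2)·6.090²·sin(360°/6) = 96.36 mm²). At z = 8.68: the cone contributes a regular 6-gon of circumradius 4.830 (interpolated between r1=7 and r2=3.5 at t=0.620) (area = (6/2)·4.830²·sin(360°/6) = 60.61 mm²). Checking containment: the cross-section at z = 8.68 is a subset of the cross-section at z = 3.64.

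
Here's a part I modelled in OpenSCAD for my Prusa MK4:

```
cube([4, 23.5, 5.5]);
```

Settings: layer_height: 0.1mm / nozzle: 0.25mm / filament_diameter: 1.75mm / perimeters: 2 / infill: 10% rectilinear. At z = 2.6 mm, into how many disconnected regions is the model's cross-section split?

At z = 2.6 mm: the 4×23.5 cube contributes its full rectangle. The result has 1 disconnected region.

1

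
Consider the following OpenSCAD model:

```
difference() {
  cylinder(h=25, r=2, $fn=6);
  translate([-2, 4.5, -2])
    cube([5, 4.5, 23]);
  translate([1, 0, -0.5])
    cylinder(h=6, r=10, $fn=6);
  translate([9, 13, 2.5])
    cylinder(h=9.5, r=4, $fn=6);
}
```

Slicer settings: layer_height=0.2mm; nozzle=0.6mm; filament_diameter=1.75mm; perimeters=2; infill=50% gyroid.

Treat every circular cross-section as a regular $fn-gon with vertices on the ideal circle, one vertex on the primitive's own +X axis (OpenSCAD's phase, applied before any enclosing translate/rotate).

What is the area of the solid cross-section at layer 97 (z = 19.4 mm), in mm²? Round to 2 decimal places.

10.39 mm²

At z = 19.4 mm: the r=2 cylinder gives a regular 6-gon of circumradius 2 (constant along its height) (area = (6/2)·2.000²·sin(360°/6) = 10.39 mm²); the cube at (-2, 4.5) is present — its section is the full 5×4.5 rectangle (area 22.50 mm²); the cylinder at (1, 0) is not intersected at this z (z outside [-0.5, 5.5]); the cylinder at (9, 13) is not intersected at this z (z outside [2.5, 12]); Subtracting the remaining from the first: starting from the r=2 cylinder (10.39 mm²), the 5×4.5 cube at (-2, 4.5) misses the remaining region (no effect) — area = 10.39 mm². Overall, the cross-section is a single solid region. Net area = 10.39 mm².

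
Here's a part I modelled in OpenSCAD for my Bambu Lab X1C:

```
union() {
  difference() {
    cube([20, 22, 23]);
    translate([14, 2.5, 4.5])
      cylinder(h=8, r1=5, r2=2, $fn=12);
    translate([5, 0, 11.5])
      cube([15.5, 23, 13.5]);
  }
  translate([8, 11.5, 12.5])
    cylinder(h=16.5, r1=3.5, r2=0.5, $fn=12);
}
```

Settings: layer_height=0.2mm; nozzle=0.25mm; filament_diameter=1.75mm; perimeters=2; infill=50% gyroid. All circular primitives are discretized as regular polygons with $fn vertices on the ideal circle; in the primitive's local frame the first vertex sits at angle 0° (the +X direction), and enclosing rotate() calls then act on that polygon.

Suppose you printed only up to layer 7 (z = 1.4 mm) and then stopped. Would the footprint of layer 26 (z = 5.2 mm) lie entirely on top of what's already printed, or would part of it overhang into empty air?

Compare the two slices. At z = 1.4: the cube (footprint 20×22) is included at this height (area 440.00 mm²); the cone at (14, 2.5) is not intersected at this z (z outside [4.5, 12.5]); the cube at (5, 0) is absent (z outside [11.5, 25]); Subtracting the remaining from the first: none of the subtracted shapes is present at this height, so the 20×22 cube is unchanged — area = 440.00 mm²; the cone at (8, 11.5) does not reach this height (z outside [12.5, 29]); Merging all regions: only the result so far is present, so the union is just that shape — area = 440.00 mm². At z = 5.2: the cube (footprint 20×22) is included at this height (area 440.00 mm²); the cone at (14, 2.5): at t=0.088 of its height the radius interpolates to r₁+(r₂−r₁)t = 4.737, giving a regular 12-gon of that circumradius (area = (12/2)·4.737²·sin(360°/12) = 67.33 mm²); the cube at (5, 0) is absent (z outside [11.5, 25]); Subtracting the remaining from the first: starting from the 20×22 cube (440.00 mm²), the cone at (14, 2.5) partially overlaps it — only the 55.67 mm² overlap (of its 67.33 mm²) is removed, clipping the outline — area = 384.33 mm²; the cone at (8, 11.5) is not intersected at this z (z outside [12.5, 29]); Combining (union): only the result so far is present, so the union is just that shape — area = 384.33 mm². Checking containment: the cross-section at z = 5.2 is a subset of the cross-section at z = 1.4.

entirely on top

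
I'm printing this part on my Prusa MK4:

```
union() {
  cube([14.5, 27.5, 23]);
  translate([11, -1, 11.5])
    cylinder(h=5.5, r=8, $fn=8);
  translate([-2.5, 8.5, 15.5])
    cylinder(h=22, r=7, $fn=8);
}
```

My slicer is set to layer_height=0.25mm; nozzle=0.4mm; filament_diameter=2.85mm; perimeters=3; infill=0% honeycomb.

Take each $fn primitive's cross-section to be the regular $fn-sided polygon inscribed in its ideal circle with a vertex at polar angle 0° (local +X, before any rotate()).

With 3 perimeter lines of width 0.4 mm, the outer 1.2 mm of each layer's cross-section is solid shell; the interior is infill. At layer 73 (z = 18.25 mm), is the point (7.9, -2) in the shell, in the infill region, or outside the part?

outside

At z = 18.25 mm: the cube (footprint 14.5×27.5) is included at this height; the cylinder at (11, -1) is not intersected at this z (z outside [11.5, 17]); the r=7 cylinder at (-2.5, 8.5) gives a regular 8-gon of circumradius 7 (constant along its height); Taking the union: the regions partially overlap (shared area 36.89 mm²), so overlapping operands fuse into one piece — 1 connected region. Overall, the cross-section is a single solid region. The nearest boundary edge runs (14.50, 0.00)→(0.00, 0.00); distance from the point to it = 2.00 mm. The point is not inside any of the regions above, so it lies outside the cross-section (2.00 mm from the nearest boundary).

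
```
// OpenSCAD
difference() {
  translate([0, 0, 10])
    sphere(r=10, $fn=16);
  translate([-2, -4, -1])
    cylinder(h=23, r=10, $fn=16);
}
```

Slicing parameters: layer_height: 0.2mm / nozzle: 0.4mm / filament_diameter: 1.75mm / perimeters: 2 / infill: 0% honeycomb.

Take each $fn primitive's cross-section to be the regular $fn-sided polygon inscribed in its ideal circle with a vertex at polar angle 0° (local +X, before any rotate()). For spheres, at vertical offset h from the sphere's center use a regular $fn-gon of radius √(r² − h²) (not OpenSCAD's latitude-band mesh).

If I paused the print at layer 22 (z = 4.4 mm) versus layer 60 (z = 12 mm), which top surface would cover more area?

layer 60 (z = 12 mm)

Layer 22 (z = 4.4): the r=10 sphere slices to a regular 16-gon of circumradius 8.285 (√(r²−h²) with h=5.6 from center) (area = (16/2)·8.285²·sin(360°/16) = 210.14 mm²); the r=10 cylinder at (-2, -4) contributes a regular 16-gon of circumradius 10 (area = (16/2)·10.000²·sin(360°/16) = 306.15 mm²); Taking the first minus the rest: starting from the r=10 sphere (210.14 mm²), the r=10 cylinder at (-2, -4) partially overlaps it — only the 172.26 mm² overlap (of its 306.15 mm²) is removed, clipping the outline — area = 37.88 mm². So its area = 37.88 mm². Layer 60 (z = 12): the r=10 sphere contributes a regular 16-gon of circumradius √(10²−2²) = 9.798 (area = (16/2)·9.798²·sin(360°/16) = 293.90 mm²); the r=10 cylinder at (-2, -4) contributes a regular 16-gon of circumradius 10 (area = (16/2)·10.000²·sin(360°/16) = 306.15 mm²); After the difference (first − rest): starting from the r=10 sphere (293.90 mm²), the r=10 cylinder at (-2, -4) partially overlaps it — only the 213.33 mm² overlap (of its 306.15 mm²) is removed, clipping the outline — area = 80.57 mm². So its area = 80.57 mm². Layer 60 is larger (80.57 vs 37.88 mm²).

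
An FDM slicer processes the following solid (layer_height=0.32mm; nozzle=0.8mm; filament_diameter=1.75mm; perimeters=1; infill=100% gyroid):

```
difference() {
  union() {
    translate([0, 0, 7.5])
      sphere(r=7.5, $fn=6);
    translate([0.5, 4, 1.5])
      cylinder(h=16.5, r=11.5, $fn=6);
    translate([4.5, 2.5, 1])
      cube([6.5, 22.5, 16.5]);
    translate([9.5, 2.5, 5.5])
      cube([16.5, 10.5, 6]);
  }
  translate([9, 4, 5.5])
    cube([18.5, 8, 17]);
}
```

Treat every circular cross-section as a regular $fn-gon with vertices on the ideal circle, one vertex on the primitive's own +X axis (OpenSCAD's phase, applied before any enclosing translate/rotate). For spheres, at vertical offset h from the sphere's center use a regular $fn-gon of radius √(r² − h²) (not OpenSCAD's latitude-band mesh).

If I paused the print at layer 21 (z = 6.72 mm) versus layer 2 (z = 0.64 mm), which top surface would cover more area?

Layer 21 (z = 6.72): the r=7.5 sphere slices to a regular 6-gon of circumradius 7.459 (√(r²−h²) with h=0.78 from center) (area = (6/2)·7.459²·sin(360°/6) = 144.56 mm²); the cylinder at (0.5, 4): section is a regular 6-gon, circumradius r=11.5 (area = (6/2)·11.500²·sin(360°/6) = 343.60 mm²); the 6.5×22.5 cube at (4.5, 2.5) contributes its full rectangle (area 146.25 mm²); the cube at (9.5, 2.5) (footprint 16.5×10.5) is included at this height (area 173.25 mm²); Taking the union: the regions partially overlap — summed areas 807.66 mm² minus the doubly-counted overlap 213.09 mm² gives 594.56 mm² — area = 594.56 mm²; the 18.5×8 cube at (9, 4) contributes its full rectangle (area 148.00 mm²); Subtracting the remaining from the first: starting from that combined region (594.56 mm²), the 18.5×8 cube at (9, 4) partially overlaps it — only the 136.00 mm² overlap (of its 148.00 mm²) is removed, clipping the outline — area = 458.56 mm². So its area = 458.56 mm². Layer 2 (z = 0.64): the sphere: section is a regular 6-gon, circumradius = √(r²−h²) = √(7.5²−6.86²) = 3.032 (area = (6/2)·3.032²·sin(360°/6) = 23.88 mm²); the cylinder at (0.5, 4) does not reach this height (z outside [1.5, 18]); the cube at (4.5, 2.5) is absent (z outside [1, 17.5]); the cube at (9.5, 2.5) is absent (z outside [5.5, 11.5]); Combining (union): only the r=7.5 sphere is present, so the union is just that shape — area = 23.88 mm²; the cube at (9, 4) does not reach this height (z outside [5.5, 22.5]); Subtracting the remaining from the first: none of the subtracted shapes is present at this height, so the result so far is unchanged — area = 23.88 mm². So its area = 23.88 mm². Layer 21 is larger (458.56 vs 23.88 mm²).

layer 21 (z = 6.72 mm)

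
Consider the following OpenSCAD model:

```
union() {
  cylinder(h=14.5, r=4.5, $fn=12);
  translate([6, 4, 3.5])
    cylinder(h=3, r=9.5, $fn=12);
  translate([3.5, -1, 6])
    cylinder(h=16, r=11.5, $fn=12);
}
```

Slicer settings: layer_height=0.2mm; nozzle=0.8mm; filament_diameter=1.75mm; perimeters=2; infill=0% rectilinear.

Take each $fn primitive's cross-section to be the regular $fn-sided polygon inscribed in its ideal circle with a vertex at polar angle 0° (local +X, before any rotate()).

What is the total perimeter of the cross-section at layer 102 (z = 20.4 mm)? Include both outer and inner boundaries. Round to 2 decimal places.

At z = 20.4 mm: the cylinder is not intersected at this z (z outside [0, 14.5]); the cylinder at (6, 4) does not reach this height (z outside [3.5, 6.5]); the cylinder at (3.5, -1): section is a regular 12-gon, circumradius r=11.5 (perimeter = 2·12·11.500·sin(180°/12) = 71.43 mm); Taking the union: only the r=11.5 cylinder at (3.5, -1) is present, so the union is just that shape — boundary = 71.43 mm. Overall, the cross-section is a single solid region. Total boundary length (outer) = 71.43 mm.

71.43 mm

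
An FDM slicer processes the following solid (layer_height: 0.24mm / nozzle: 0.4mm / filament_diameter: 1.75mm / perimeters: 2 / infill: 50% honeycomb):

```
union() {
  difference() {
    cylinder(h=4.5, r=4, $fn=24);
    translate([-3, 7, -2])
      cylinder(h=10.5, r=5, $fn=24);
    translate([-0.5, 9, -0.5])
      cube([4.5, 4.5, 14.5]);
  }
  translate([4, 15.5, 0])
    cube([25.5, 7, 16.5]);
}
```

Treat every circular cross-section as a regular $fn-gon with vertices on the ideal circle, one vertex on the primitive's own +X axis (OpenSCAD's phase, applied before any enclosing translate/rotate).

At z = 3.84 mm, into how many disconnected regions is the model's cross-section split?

2

At z = 3.84 mm: the r=4 cylinder gives a regular 24-gon of circumradius 4 (constant along its height); the r=5 cylinder at (-3, 7) gives a regular 24-gon of circumradius 5 (constant along its height); the 4.5×4.5 cube at (-0.5, 9) contributes its full rectangle; After the difference (first − rest): starting from the r=4 cylinder, the r=5 cylinder at (-3, 7) partially overlaps it — only the 4.21 mm² overlap (of its 77.65 mm²) is removed, clipping the outline; the 4.5×4.5 cube at (-0.5, 9) misses the remaining region (no effect) — 1 connected region; the cube at (4, 15.5) (footprint 25.5×7) is included at this height; Taking the union: the 2 present regions are separate (no shared area or edge), so areas and boundary lengths simply add and each stays a separate island — 2 connected regions. The result has 2 disconnected regions.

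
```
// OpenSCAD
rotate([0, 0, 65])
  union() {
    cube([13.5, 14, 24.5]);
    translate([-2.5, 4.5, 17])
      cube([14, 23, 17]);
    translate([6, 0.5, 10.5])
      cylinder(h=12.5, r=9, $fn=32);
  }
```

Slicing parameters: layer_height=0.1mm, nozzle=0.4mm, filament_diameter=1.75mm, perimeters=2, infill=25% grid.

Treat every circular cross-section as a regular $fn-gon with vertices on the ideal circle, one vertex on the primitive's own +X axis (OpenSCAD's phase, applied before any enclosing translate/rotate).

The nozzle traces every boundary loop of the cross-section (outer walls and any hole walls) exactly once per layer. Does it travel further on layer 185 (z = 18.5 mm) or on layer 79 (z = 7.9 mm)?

Layer 185 (z = 18.5): the cube is present — its section is the full 13.5×14 rectangle (perimeter 55.00 mm); the cube at (-2.5, 4.5) (footprint 14×23) is included at this height (perimeter 74.00 mm); the r=9 cylinder at (6, 0.5) gives a regular 32-gon of circumradius 9 (constant along its height) (perimeter = 2·32·9.000·sin(180°/32) = 56.46 mm); Combining (union): the regions partially overlap (shared area 226.85 mm²), so the edge portions inside another operand are dropped and the merged outline is re-measured after clipping — boundary = 99.16 mm; (whole slice rotated 65° about Z — lengths, areas and connectivity unchanged). So its perimeter = 99.16 mm. Layer 79 (z = 7.9): the cube (footprint 13.5×14) is included at this height (perimeter 55.00 mm); the cube at (-2.5, 4.5) does not reach this height (z outside [17, 34]); the cylinder at (6, 0.5) is not intersected at this z (z outside [10.5, 23]); Merging all regions: only the 13.5×14 cube is present, so the union is just that shape — boundary = 55.00 mm; (whole slice rotated 65° about Z — lengths, areas and connectivity unchanged). So its perimeter = 55.00 mm. Layer 185 is larger (99.16 vs 55.00 mm).

layer 185 (z = 18.5 mm)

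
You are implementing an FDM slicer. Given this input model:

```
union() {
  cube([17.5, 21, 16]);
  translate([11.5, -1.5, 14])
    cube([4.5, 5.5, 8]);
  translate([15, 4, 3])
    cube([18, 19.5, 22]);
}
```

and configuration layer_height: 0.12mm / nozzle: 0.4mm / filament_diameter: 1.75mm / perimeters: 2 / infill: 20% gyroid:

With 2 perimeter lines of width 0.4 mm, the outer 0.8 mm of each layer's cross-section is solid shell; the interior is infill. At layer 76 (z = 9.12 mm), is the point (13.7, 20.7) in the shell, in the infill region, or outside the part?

shell

At z = 9.12 mm: the cube (footprint 17.5×21) is included at this height; the cube at (11.5, -1.5) is absent (z outside [14, 22]); the cube at (15, 4) is present — its section is the full 18×19.5 rectangle; Taking the union: the regions partially overlap (shared area 42.50 mm²), so overlapping operands fuse into one piece — 1 connected region. Overall, the cross-section is a single solid region. The nearest boundary edge runs (0.00, 21.00)→(15.00, 21.00); distance from the point to it = 0.30 mm. The point is inside the cross-section, 0.30 mm from the nearest boundary — within the 0.8 mm shell band (2 × 0.4).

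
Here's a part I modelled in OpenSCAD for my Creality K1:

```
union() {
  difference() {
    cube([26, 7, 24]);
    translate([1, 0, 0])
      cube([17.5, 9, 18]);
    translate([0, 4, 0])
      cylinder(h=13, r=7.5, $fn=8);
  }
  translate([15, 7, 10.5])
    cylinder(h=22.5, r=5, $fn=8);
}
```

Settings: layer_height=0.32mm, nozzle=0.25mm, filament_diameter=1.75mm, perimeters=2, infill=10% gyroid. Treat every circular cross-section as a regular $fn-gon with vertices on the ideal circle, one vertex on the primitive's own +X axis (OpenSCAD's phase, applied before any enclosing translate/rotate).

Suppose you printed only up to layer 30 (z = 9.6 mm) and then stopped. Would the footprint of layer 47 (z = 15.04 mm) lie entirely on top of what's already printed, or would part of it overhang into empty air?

part overhangs

Compare the two slices. At z = 9.6: the 26×7 cube contributes its full rectangle (area 182.00 mm²); the cube at (1, 0) (footprint 17.5×9) is included at this height (area 157.50 mm²); the r=7.5 cylinder at (0, 4) contributes a regular 8-gon of circumradius 7.5 (area = (8/2)·7.500²·sin(360°/8) = 159.10 mm²); Subtracting the remaining from the first: starting from the 26×7 cube (182.00 mm²), the 17.5×9 cube at (1, 0) partially overlaps it — only the 122.50 mm² overlap (of its 157.50 mm²) is removed, clipping the outline; the r=7.5 cylinder at (0, 4) partially overlaps it — only the 7.00 mm² overlap (of its 159.10 mm²) is removed, clipping the outline — area = 52.50 mm²; the cylinder at (15, 7) is absent (z outside [10.5, 33]); Combining (union): only that combined region is present, so the union is just that shape — area = 52.50 mm². At z = 15.04: the cube (footprint 26×7) is included at this height (area 182.00 mm²); the 17.5×9 cube at (1, 0) contributes its full rectangle (area 157.50 mm²); the cylinder at (0, 4) is absent (z outside [0, 13]); Taking the first minus the rest: starting from the 26×7 cube (182.00 mm²), the 17.5×9 cube at (1, 0) partially overlaps it — only the 122.50 mm² overlap (of its 157.50 mm²) is removed, clipping the outline — area = 59.50 mm²; the r=5 cylinder at (15, 7) contributes a regular 8-gon of circumradius 5 (area = (8/2)·5.000²·sin(360°/8) = 70.71 mm²); Taking the union: the regions partially overlap — summed areas 130.21 mm² minus the doubly-counted overlap 2.71 mm² gives 127.50 mm² — area = 127.50 mm². Checking containment: at z = 15.04 the cross-section extends beyond the z = 9.6 cross-section by about 75.00 mm².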